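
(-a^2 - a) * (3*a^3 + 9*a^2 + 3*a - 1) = -3*a^5 - 12*a^4 - 12*a^3 - 2*a^2 + a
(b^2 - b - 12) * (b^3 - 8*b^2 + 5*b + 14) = b^5 - 9*b^4 + b^3 + 105*b^2 - 74*b - 168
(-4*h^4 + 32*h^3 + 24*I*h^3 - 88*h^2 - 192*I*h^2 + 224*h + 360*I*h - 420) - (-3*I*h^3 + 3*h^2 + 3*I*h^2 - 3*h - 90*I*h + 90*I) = -4*h^4 + 32*h^3 + 27*I*h^3 - 91*h^2 - 195*I*h^2 + 227*h + 450*I*h - 420 - 90*I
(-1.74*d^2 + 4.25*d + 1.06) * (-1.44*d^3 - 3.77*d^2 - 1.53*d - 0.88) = 2.5056*d^5 + 0.4398*d^4 - 14.8867*d^3 - 8.9675*d^2 - 5.3618*d - 0.9328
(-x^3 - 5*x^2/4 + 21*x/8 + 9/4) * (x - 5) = -x^4 + 15*x^3/4 + 71*x^2/8 - 87*x/8 - 45/4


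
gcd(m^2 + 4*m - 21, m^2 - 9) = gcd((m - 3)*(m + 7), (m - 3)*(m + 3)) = m - 3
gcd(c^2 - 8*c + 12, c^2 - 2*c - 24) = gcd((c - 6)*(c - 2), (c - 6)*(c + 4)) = c - 6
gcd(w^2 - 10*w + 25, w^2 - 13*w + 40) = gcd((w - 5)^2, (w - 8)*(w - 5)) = w - 5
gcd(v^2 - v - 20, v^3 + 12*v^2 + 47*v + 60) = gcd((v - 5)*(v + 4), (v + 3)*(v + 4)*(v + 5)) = v + 4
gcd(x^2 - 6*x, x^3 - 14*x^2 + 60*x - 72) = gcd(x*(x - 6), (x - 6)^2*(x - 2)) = x - 6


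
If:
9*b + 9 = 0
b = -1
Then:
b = -1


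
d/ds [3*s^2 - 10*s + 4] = 6*s - 10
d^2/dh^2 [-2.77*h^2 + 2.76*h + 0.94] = -5.54000000000000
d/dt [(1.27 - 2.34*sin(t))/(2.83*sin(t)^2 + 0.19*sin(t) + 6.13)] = (6.6222*sin(t)^2 - 7.1882*sin(t) - 14.5855)*cos(t)/(8.0089*sin(t)^4 + 1.0754*sin(t)^3 + 34.7319*sin(t)^2 + 2.3294*sin(t) + 37.5769)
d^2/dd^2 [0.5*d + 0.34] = 0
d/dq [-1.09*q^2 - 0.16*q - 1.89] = -2.18*q - 0.16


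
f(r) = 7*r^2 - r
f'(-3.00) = -43.00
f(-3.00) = 66.00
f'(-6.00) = -85.00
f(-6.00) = 258.00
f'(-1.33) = -19.62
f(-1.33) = 13.71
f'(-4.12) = -58.68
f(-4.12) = 122.94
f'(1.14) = 14.96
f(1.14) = 7.96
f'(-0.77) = -11.78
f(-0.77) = 4.92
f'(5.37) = 74.18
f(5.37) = 196.49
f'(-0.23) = -4.22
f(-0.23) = 0.60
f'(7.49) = 103.86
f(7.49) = 385.21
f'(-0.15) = -3.10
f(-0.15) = 0.31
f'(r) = 14*r - 1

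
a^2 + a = a*(a + 1)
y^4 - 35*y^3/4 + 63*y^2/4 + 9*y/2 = y*(y - 6)*(y - 3)*(y + 1/4)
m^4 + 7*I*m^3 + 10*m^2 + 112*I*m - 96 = (m - 4*I)*(m + I)*(m + 4*I)*(m + 6*I)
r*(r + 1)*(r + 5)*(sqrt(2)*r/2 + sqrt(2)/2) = sqrt(2)*r^4/2 + 7*sqrt(2)*r^3/2 + 11*sqrt(2)*r^2/2 + 5*sqrt(2)*r/2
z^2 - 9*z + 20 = (z - 5)*(z - 4)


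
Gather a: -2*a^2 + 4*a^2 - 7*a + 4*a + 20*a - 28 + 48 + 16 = 2*a^2 + 17*a + 36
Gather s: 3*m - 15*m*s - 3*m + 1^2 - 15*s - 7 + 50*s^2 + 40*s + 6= 50*s^2 + s*(25 - 15*m)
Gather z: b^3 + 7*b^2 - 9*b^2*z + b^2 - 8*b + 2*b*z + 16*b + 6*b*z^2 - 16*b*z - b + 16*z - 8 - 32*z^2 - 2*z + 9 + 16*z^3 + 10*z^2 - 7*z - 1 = b^3 + 8*b^2 + 7*b + 16*z^3 + z^2*(6*b - 22) + z*(-9*b^2 - 14*b + 7)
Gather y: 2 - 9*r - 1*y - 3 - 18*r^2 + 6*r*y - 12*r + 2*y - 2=-18*r^2 - 21*r + y*(6*r + 1) - 3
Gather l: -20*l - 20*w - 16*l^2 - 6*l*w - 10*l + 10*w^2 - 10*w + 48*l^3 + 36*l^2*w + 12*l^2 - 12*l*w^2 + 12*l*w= 48*l^3 + l^2*(36*w - 4) + l*(-12*w^2 + 6*w - 30) + 10*w^2 - 30*w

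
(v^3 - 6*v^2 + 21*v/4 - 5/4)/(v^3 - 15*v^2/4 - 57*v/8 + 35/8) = 2*(2*v - 1)/(4*v + 7)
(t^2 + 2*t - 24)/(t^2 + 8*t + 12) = (t - 4)/(t + 2)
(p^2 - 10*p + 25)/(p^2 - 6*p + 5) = (p - 5)/(p - 1)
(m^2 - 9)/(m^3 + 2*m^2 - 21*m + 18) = (m + 3)/(m^2 + 5*m - 6)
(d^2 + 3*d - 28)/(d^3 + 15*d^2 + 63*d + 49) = (d - 4)/(d^2 + 8*d + 7)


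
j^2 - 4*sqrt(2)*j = j*(j - 4*sqrt(2))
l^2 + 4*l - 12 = (l - 2)*(l + 6)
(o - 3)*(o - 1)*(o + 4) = o^3 - 13*o + 12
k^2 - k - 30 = (k - 6)*(k + 5)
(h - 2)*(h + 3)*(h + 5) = h^3 + 6*h^2 - h - 30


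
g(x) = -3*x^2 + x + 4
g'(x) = 1 - 6*x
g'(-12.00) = 73.00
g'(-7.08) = 43.48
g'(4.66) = -26.96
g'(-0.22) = 2.32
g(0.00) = 4.00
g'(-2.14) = 13.84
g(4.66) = -56.49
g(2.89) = -18.17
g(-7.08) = -153.46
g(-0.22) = 3.63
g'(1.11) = -5.66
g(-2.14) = -11.88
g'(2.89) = -16.34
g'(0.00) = 1.00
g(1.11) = 1.41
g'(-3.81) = 23.86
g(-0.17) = 3.74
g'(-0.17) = 2.02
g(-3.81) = -43.36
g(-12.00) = -440.00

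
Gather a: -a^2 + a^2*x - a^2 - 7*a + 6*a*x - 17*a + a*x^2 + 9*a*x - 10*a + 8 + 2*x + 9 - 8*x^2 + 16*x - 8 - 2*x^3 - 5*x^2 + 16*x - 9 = a^2*(x - 2) + a*(x^2 + 15*x - 34) - 2*x^3 - 13*x^2 + 34*x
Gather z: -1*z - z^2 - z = -z^2 - 2*z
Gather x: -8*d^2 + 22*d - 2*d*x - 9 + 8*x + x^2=-8*d^2 + 22*d + x^2 + x*(8 - 2*d) - 9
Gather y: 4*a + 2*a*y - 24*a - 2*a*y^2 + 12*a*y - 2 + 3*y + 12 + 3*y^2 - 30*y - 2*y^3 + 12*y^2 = -20*a - 2*y^3 + y^2*(15 - 2*a) + y*(14*a - 27) + 10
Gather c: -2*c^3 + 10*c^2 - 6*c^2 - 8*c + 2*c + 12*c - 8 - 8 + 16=-2*c^3 + 4*c^2 + 6*c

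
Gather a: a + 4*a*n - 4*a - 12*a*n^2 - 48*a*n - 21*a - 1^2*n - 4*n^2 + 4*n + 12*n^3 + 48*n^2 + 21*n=a*(-12*n^2 - 44*n - 24) + 12*n^3 + 44*n^2 + 24*n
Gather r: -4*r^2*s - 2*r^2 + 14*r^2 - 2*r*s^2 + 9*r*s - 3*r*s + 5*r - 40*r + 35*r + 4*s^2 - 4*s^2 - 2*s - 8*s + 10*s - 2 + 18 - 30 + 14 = r^2*(12 - 4*s) + r*(-2*s^2 + 6*s)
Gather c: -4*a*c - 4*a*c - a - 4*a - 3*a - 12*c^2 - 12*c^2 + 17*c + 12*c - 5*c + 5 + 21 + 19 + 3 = -8*a - 24*c^2 + c*(24 - 8*a) + 48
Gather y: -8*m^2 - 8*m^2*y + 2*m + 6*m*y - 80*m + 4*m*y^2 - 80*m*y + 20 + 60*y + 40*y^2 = -8*m^2 - 78*m + y^2*(4*m + 40) + y*(-8*m^2 - 74*m + 60) + 20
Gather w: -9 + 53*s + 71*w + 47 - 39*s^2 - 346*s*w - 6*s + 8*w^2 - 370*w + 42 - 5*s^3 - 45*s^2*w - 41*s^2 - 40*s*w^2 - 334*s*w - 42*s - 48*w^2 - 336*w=-5*s^3 - 80*s^2 + 5*s + w^2*(-40*s - 40) + w*(-45*s^2 - 680*s - 635) + 80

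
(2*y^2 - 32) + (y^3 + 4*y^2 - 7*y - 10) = y^3 + 6*y^2 - 7*y - 42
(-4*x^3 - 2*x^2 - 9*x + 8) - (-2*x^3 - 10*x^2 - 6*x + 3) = -2*x^3 + 8*x^2 - 3*x + 5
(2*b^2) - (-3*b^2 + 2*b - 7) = 5*b^2 - 2*b + 7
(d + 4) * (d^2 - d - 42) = d^3 + 3*d^2 - 46*d - 168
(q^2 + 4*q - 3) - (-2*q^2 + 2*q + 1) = 3*q^2 + 2*q - 4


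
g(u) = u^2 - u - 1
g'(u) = 2*u - 1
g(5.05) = 19.45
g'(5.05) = 9.10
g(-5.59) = 35.84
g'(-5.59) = -12.18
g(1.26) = -0.67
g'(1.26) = 1.52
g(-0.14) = -0.84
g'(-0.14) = -1.28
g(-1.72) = 3.68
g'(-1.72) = -4.44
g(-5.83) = 38.82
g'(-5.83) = -12.66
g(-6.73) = 51.02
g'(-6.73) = -14.46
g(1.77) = 0.36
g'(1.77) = 2.54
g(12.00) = 131.00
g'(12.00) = 23.00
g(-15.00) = 239.00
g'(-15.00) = -31.00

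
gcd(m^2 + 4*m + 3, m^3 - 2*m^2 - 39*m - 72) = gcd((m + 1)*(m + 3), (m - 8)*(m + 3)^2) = m + 3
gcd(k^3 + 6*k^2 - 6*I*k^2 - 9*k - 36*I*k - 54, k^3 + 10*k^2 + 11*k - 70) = 1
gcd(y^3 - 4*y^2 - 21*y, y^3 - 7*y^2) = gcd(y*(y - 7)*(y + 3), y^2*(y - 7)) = y^2 - 7*y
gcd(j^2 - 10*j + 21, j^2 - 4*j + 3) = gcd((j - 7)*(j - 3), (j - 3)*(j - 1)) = j - 3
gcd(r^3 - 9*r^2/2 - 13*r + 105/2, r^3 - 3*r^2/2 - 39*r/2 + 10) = r - 5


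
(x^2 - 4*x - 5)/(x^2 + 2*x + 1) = (x - 5)/(x + 1)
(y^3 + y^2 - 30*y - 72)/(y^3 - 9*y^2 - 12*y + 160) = (y^2 - 3*y - 18)/(y^2 - 13*y + 40)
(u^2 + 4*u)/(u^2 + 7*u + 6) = u*(u + 4)/(u^2 + 7*u + 6)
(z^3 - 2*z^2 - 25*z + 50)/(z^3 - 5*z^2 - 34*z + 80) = (z - 5)/(z - 8)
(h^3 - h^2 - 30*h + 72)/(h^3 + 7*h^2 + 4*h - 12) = (h^2 - 7*h + 12)/(h^2 + h - 2)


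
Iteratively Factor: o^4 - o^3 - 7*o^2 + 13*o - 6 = (o + 3)*(o^3 - 4*o^2 + 5*o - 2) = (o - 1)*(o + 3)*(o^2 - 3*o + 2) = (o - 1)^2*(o + 3)*(o - 2)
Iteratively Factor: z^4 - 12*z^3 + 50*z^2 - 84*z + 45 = (z - 1)*(z^3 - 11*z^2 + 39*z - 45) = (z - 3)*(z - 1)*(z^2 - 8*z + 15) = (z - 3)^2*(z - 1)*(z - 5)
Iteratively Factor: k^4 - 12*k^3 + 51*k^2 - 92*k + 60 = (k - 2)*(k^3 - 10*k^2 + 31*k - 30) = (k - 2)^2*(k^2 - 8*k + 15) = (k - 5)*(k - 2)^2*(k - 3)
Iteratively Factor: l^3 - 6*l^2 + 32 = (l - 4)*(l^2 - 2*l - 8) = (l - 4)*(l + 2)*(l - 4)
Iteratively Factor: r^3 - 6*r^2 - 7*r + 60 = (r + 3)*(r^2 - 9*r + 20) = (r - 4)*(r + 3)*(r - 5)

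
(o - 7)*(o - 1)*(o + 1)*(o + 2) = o^4 - 5*o^3 - 15*o^2 + 5*o + 14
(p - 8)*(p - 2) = p^2 - 10*p + 16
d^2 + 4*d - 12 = (d - 2)*(d + 6)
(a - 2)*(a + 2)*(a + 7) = a^3 + 7*a^2 - 4*a - 28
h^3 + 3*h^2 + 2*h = h*(h + 1)*(h + 2)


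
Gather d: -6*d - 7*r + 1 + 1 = -6*d - 7*r + 2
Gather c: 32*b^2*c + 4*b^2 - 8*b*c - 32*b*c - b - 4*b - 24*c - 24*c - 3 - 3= 4*b^2 - 5*b + c*(32*b^2 - 40*b - 48) - 6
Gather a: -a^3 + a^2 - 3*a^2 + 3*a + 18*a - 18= -a^3 - 2*a^2 + 21*a - 18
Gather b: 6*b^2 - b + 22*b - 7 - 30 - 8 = 6*b^2 + 21*b - 45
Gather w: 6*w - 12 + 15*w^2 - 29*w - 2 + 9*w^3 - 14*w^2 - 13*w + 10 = 9*w^3 + w^2 - 36*w - 4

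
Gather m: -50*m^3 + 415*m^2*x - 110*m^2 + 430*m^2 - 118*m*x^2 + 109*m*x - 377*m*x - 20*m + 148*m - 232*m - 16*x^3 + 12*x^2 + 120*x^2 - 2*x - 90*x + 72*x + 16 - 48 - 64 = -50*m^3 + m^2*(415*x + 320) + m*(-118*x^2 - 268*x - 104) - 16*x^3 + 132*x^2 - 20*x - 96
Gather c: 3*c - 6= 3*c - 6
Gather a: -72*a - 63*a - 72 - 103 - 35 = -135*a - 210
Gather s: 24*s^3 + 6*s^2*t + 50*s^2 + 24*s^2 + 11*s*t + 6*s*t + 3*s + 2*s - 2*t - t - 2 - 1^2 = 24*s^3 + s^2*(6*t + 74) + s*(17*t + 5) - 3*t - 3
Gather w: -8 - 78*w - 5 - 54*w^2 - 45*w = -54*w^2 - 123*w - 13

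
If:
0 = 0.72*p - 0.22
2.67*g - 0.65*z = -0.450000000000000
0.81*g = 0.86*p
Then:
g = 0.32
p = 0.31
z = 2.02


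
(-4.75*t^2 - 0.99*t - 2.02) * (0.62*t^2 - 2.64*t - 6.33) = -2.945*t^4 + 11.9262*t^3 + 31.4287*t^2 + 11.5995*t + 12.7866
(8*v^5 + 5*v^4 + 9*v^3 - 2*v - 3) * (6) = 48*v^5 + 30*v^4 + 54*v^3 - 12*v - 18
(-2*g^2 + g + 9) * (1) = -2*g^2 + g + 9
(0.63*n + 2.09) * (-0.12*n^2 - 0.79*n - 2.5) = -0.0756*n^3 - 0.7485*n^2 - 3.2261*n - 5.225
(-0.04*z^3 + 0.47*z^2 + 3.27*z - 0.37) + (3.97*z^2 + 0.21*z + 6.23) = -0.04*z^3 + 4.44*z^2 + 3.48*z + 5.86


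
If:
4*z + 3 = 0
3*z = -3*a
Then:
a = 3/4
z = -3/4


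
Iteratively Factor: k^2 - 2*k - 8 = (k - 4)*(k + 2)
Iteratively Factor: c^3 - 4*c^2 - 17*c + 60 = (c + 4)*(c^2 - 8*c + 15) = (c - 5)*(c + 4)*(c - 3)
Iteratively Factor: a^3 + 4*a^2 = (a)*(a^2 + 4*a) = a*(a + 4)*(a)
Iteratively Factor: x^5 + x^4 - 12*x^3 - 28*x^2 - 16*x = (x + 2)*(x^4 - x^3 - 10*x^2 - 8*x) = (x + 2)^2*(x^3 - 3*x^2 - 4*x) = (x - 4)*(x + 2)^2*(x^2 + x) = x*(x - 4)*(x + 2)^2*(x + 1)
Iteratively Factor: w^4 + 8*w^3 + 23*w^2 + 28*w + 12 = (w + 3)*(w^3 + 5*w^2 + 8*w + 4) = (w + 2)*(w + 3)*(w^2 + 3*w + 2) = (w + 1)*(w + 2)*(w + 3)*(w + 2)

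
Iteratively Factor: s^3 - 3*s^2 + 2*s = (s - 2)*(s^2 - s) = s*(s - 2)*(s - 1)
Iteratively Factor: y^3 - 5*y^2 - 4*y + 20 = (y - 2)*(y^2 - 3*y - 10) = (y - 2)*(y + 2)*(y - 5)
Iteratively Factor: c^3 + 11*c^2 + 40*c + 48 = (c + 4)*(c^2 + 7*c + 12) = (c + 4)^2*(c + 3)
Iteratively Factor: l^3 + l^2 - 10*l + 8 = (l - 2)*(l^2 + 3*l - 4) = (l - 2)*(l + 4)*(l - 1)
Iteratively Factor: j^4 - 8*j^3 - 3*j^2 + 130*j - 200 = (j - 5)*(j^3 - 3*j^2 - 18*j + 40) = (j - 5)*(j + 4)*(j^2 - 7*j + 10) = (j - 5)*(j - 2)*(j + 4)*(j - 5)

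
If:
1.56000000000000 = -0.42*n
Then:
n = -3.71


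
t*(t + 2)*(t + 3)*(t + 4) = t^4 + 9*t^3 + 26*t^2 + 24*t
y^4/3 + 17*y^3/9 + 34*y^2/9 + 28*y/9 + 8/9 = (y/3 + 1/3)*(y + 2/3)*(y + 2)^2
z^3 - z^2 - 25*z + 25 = (z - 5)*(z - 1)*(z + 5)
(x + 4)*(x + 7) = x^2 + 11*x + 28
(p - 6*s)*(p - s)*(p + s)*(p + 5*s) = p^4 - p^3*s - 31*p^2*s^2 + p*s^3 + 30*s^4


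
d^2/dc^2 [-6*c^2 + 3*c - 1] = -12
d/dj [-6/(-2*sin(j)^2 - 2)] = -12*sin(2*j)/(cos(2*j) - 3)^2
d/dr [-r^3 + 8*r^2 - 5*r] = -3*r^2 + 16*r - 5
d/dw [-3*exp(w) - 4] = -3*exp(w)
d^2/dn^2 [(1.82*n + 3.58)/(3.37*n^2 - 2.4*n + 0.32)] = ((1.82*n + 3.58)*(6.74*n - 2.4)*(13.48*n - 4.8) - (36.8004*n + 15.3932)*(3.37*n^2 - 2.4*n + 0.32))/(3.37*n^2 - 2.4*n + 0.32)^3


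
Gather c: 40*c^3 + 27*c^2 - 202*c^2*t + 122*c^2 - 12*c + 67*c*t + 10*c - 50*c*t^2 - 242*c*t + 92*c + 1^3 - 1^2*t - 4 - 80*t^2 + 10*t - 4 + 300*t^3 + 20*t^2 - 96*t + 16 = 40*c^3 + c^2*(149 - 202*t) + c*(-50*t^2 - 175*t + 90) + 300*t^3 - 60*t^2 - 87*t + 9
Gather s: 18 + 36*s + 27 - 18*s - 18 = 18*s + 27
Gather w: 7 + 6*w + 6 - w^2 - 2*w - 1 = -w^2 + 4*w + 12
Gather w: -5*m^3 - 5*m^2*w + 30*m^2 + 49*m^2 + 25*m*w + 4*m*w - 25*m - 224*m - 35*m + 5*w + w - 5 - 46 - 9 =-5*m^3 + 79*m^2 - 284*m + w*(-5*m^2 + 29*m + 6) - 60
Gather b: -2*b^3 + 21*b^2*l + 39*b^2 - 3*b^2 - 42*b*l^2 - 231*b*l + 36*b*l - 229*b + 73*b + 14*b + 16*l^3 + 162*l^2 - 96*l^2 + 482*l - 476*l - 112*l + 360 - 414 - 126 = -2*b^3 + b^2*(21*l + 36) + b*(-42*l^2 - 195*l - 142) + 16*l^3 + 66*l^2 - 106*l - 180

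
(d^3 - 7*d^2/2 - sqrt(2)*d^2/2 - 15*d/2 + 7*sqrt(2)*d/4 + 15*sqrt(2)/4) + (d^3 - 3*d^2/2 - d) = 2*d^3 - 5*d^2 - sqrt(2)*d^2/2 - 17*d/2 + 7*sqrt(2)*d/4 + 15*sqrt(2)/4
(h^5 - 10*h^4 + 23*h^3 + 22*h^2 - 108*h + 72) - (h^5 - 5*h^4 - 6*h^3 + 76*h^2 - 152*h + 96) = -5*h^4 + 29*h^3 - 54*h^2 + 44*h - 24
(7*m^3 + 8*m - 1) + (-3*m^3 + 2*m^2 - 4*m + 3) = 4*m^3 + 2*m^2 + 4*m + 2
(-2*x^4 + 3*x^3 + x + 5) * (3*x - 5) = -6*x^5 + 19*x^4 - 15*x^3 + 3*x^2 + 10*x - 25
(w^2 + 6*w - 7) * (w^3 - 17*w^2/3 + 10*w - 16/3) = w^5 + w^4/3 - 31*w^3 + 283*w^2/3 - 102*w + 112/3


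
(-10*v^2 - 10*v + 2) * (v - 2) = -10*v^3 + 10*v^2 + 22*v - 4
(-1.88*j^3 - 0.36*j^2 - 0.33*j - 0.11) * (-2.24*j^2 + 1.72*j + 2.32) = 4.2112*j^5 - 2.4272*j^4 - 4.2416*j^3 - 1.1564*j^2 - 0.9548*j - 0.2552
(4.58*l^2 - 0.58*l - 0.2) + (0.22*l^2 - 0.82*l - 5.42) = 4.8*l^2 - 1.4*l - 5.62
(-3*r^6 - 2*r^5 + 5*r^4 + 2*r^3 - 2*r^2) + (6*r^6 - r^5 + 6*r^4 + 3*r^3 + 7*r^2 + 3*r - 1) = 3*r^6 - 3*r^5 + 11*r^4 + 5*r^3 + 5*r^2 + 3*r - 1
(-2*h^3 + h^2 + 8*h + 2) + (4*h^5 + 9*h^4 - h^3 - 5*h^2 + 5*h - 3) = 4*h^5 + 9*h^4 - 3*h^3 - 4*h^2 + 13*h - 1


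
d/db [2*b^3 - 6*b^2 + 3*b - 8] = 6*b^2 - 12*b + 3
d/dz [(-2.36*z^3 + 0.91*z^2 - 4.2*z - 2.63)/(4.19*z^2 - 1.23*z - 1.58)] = (-9.8884*z^4 + 5.8056*z^3 + 27.6651*z^2 + 19.1638*z + 3.4011)/(17.5561*z^4 - 10.3074*z^3 - 11.7275*z^2 + 3.8868*z + 2.4964)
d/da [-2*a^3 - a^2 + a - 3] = -6*a^2 - 2*a + 1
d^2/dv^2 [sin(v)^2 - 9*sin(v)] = 9*sin(v) + 2*cos(2*v)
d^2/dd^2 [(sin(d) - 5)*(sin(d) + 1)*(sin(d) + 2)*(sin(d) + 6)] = -16*sin(d)^4 - 36*sin(d)^3 + 112*sin(d)^2 + 112*sin(d) - 50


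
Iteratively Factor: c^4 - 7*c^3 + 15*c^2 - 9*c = (c - 3)*(c^3 - 4*c^2 + 3*c) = (c - 3)*(c - 1)*(c^2 - 3*c) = c*(c - 3)*(c - 1)*(c - 3)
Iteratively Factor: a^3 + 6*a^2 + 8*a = (a + 4)*(a^2 + 2*a) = a*(a + 4)*(a + 2)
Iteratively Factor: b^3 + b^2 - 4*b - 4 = (b + 1)*(b^2 - 4) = (b + 1)*(b + 2)*(b - 2)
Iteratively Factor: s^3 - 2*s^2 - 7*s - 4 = (s - 4)*(s^2 + 2*s + 1) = (s - 4)*(s + 1)*(s + 1)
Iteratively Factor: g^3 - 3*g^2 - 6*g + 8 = (g - 4)*(g^2 + g - 2) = (g - 4)*(g - 1)*(g + 2)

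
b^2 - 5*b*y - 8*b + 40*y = (b - 8)*(b - 5*y)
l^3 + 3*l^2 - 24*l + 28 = (l - 2)^2*(l + 7)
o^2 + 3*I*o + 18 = (o - 3*I)*(o + 6*I)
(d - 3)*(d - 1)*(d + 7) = d^3 + 3*d^2 - 25*d + 21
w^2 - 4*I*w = w*(w - 4*I)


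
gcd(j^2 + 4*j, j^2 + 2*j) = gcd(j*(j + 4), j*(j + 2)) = j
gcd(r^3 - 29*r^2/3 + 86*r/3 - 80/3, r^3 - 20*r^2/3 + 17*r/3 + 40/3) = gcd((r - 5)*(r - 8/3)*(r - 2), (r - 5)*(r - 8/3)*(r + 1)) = r^2 - 23*r/3 + 40/3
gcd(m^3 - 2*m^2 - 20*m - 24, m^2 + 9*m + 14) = m + 2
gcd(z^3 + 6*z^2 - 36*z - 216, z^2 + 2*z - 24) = z + 6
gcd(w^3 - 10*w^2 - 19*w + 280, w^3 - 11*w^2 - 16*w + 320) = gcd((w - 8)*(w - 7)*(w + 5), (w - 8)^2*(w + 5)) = w^2 - 3*w - 40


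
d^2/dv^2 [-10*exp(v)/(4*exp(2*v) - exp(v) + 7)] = 10*(-2*(8*exp(v) - 1)^2*exp(2*v) + (32*exp(v) - 3)*(4*exp(2*v) - exp(v) + 7)*exp(v) - (4*exp(2*v) - exp(v) + 7)^2)*exp(v)/(4*exp(2*v) - exp(v) + 7)^3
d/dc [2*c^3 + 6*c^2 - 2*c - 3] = 6*c^2 + 12*c - 2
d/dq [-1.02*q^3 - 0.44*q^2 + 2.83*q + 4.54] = -3.06*q^2 - 0.88*q + 2.83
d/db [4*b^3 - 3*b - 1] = 12*b^2 - 3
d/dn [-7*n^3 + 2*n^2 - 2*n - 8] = -21*n^2 + 4*n - 2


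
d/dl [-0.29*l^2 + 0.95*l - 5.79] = 0.95 - 0.58*l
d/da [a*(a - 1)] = 2*a - 1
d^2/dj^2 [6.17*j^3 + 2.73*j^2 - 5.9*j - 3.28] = 37.02*j + 5.46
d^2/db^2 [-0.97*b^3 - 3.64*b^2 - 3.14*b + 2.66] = -5.82*b - 7.28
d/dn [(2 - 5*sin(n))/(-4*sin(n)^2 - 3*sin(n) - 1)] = (-20*sin(n)^2 + 16*sin(n) + 11)*cos(n)/(4*sin(n)^2 + 3*sin(n) + 1)^2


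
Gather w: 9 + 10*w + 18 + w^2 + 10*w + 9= w^2 + 20*w + 36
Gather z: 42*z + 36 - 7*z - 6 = 35*z + 30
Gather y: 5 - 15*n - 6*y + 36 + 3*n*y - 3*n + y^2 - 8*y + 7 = -18*n + y^2 + y*(3*n - 14) + 48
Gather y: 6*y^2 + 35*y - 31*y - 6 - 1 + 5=6*y^2 + 4*y - 2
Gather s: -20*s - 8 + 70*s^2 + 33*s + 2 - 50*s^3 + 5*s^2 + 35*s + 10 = -50*s^3 + 75*s^2 + 48*s + 4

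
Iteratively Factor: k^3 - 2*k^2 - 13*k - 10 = (k + 1)*(k^2 - 3*k - 10) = (k - 5)*(k + 1)*(k + 2)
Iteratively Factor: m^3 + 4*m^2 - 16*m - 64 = (m - 4)*(m^2 + 8*m + 16) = (m - 4)*(m + 4)*(m + 4)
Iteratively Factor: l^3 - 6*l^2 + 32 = (l + 2)*(l^2 - 8*l + 16) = (l - 4)*(l + 2)*(l - 4)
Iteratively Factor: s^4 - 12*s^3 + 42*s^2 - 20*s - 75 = (s - 3)*(s^3 - 9*s^2 + 15*s + 25) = (s - 5)*(s - 3)*(s^2 - 4*s - 5) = (s - 5)*(s - 3)*(s + 1)*(s - 5)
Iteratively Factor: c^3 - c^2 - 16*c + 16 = (c - 1)*(c^2 - 16) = (c - 1)*(c + 4)*(c - 4)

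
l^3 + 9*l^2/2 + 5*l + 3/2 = (l + 1/2)*(l + 1)*(l + 3)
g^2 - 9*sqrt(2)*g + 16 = (g - 8*sqrt(2))*(g - sqrt(2))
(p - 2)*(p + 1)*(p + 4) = p^3 + 3*p^2 - 6*p - 8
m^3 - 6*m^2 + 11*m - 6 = (m - 3)*(m - 2)*(m - 1)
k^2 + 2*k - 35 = (k - 5)*(k + 7)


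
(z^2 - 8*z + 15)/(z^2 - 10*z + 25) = (z - 3)/(z - 5)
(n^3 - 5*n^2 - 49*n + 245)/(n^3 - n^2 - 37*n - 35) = (n^2 + 2*n - 35)/(n^2 + 6*n + 5)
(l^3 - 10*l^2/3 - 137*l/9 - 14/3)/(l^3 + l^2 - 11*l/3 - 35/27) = 3*(l - 6)/(3*l - 5)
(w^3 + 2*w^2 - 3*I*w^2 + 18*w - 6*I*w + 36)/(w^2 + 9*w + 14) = (w^2 - 3*I*w + 18)/(w + 7)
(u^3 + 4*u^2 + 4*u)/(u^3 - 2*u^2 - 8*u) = (u + 2)/(u - 4)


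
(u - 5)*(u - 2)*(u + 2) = u^3 - 5*u^2 - 4*u + 20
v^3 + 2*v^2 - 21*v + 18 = (v - 3)*(v - 1)*(v + 6)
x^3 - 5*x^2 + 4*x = x*(x - 4)*(x - 1)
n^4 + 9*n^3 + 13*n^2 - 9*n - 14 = (n - 1)*(n + 1)*(n + 2)*(n + 7)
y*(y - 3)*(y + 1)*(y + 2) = y^4 - 7*y^2 - 6*y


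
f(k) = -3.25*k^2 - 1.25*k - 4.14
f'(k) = -6.5*k - 1.25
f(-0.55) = -4.44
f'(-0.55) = 2.32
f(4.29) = -69.32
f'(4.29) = -29.14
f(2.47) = -27.06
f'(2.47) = -17.30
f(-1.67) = -11.12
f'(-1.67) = 9.60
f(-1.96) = -14.18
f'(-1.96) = 11.49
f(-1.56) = -10.10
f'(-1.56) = 8.89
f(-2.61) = -23.02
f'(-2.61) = 15.72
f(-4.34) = -59.93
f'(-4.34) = 26.96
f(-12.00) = -457.14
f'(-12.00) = 76.75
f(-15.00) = -716.64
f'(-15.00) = 96.25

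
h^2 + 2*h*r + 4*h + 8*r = (h + 4)*(h + 2*r)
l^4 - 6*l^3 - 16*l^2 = l^2*(l - 8)*(l + 2)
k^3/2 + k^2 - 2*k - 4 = (k/2 + 1)*(k - 2)*(k + 2)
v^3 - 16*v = v*(v - 4)*(v + 4)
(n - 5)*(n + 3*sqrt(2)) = n^2 - 5*n + 3*sqrt(2)*n - 15*sqrt(2)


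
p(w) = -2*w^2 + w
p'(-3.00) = 13.00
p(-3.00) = -21.00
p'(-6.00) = 25.00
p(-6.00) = -78.00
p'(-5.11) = 21.44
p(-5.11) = -57.33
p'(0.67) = -1.68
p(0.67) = -0.23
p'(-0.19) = 1.76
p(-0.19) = -0.26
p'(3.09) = -11.36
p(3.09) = -16.01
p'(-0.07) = 1.28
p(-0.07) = -0.08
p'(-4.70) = 19.80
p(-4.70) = -48.88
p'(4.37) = -16.48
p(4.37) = -33.82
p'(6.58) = -25.32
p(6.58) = -80.01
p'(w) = 1 - 4*w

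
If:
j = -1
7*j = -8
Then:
No Solution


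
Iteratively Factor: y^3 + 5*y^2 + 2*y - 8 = (y + 2)*(y^2 + 3*y - 4) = (y + 2)*(y + 4)*(y - 1)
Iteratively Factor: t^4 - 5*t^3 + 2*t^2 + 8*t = (t)*(t^3 - 5*t^2 + 2*t + 8) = t*(t - 4)*(t^2 - t - 2) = t*(t - 4)*(t + 1)*(t - 2)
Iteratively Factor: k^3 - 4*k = (k + 2)*(k^2 - 2*k) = k*(k + 2)*(k - 2)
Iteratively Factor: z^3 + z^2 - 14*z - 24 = (z - 4)*(z^2 + 5*z + 6) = (z - 4)*(z + 3)*(z + 2)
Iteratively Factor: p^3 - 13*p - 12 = (p + 1)*(p^2 - p - 12) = (p - 4)*(p + 1)*(p + 3)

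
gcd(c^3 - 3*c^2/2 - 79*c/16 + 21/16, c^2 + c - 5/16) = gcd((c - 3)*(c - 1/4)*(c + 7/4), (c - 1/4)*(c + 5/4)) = c - 1/4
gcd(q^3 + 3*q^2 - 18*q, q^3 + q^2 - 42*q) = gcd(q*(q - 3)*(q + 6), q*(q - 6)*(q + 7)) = q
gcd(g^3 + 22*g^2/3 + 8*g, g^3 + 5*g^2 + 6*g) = g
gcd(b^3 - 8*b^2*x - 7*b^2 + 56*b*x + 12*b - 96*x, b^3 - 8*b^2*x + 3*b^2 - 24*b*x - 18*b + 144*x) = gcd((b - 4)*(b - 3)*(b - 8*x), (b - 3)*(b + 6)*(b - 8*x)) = -b^2 + 8*b*x + 3*b - 24*x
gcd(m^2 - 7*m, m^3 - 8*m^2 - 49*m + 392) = m - 7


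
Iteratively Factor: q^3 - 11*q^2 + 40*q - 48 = (q - 3)*(q^2 - 8*q + 16) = (q - 4)*(q - 3)*(q - 4)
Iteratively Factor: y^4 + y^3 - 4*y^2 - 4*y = (y - 2)*(y^3 + 3*y^2 + 2*y) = (y - 2)*(y + 2)*(y^2 + y) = (y - 2)*(y + 1)*(y + 2)*(y)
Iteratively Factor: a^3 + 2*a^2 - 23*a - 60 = (a + 3)*(a^2 - a - 20) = (a + 3)*(a + 4)*(a - 5)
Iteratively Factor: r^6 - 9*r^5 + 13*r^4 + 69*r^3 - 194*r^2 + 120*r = (r - 4)*(r^5 - 5*r^4 - 7*r^3 + 41*r^2 - 30*r) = (r - 4)*(r - 2)*(r^4 - 3*r^3 - 13*r^2 + 15*r) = r*(r - 4)*(r - 2)*(r^3 - 3*r^2 - 13*r + 15) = r*(r - 4)*(r - 2)*(r - 1)*(r^2 - 2*r - 15) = r*(r - 4)*(r - 2)*(r - 1)*(r + 3)*(r - 5)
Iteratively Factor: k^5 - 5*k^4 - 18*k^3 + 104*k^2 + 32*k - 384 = (k - 4)*(k^4 - k^3 - 22*k^2 + 16*k + 96) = (k - 4)*(k + 2)*(k^3 - 3*k^2 - 16*k + 48) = (k - 4)*(k - 3)*(k + 2)*(k^2 - 16) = (k - 4)^2*(k - 3)*(k + 2)*(k + 4)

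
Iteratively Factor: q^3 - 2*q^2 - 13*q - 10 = (q + 1)*(q^2 - 3*q - 10) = (q + 1)*(q + 2)*(q - 5)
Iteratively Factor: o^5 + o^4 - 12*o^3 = (o + 4)*(o^4 - 3*o^3) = (o - 3)*(o + 4)*(o^3) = o*(o - 3)*(o + 4)*(o^2) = o^2*(o - 3)*(o + 4)*(o)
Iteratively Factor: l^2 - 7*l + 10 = (l - 5)*(l - 2)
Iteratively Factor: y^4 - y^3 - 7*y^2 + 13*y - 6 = (y - 1)*(y^3 - 7*y + 6) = (y - 1)*(y + 3)*(y^2 - 3*y + 2) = (y - 1)^2*(y + 3)*(y - 2)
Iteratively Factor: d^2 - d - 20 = (d - 5)*(d + 4)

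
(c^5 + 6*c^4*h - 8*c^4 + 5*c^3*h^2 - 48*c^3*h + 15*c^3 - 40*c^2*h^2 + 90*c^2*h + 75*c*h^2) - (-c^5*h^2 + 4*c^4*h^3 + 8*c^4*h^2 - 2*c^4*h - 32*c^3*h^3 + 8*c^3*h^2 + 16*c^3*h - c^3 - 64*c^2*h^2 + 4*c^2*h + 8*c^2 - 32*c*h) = c^5*h^2 + c^5 - 4*c^4*h^3 - 8*c^4*h^2 + 8*c^4*h - 8*c^4 + 32*c^3*h^3 - 3*c^3*h^2 - 64*c^3*h + 16*c^3 + 24*c^2*h^2 + 86*c^2*h - 8*c^2 + 75*c*h^2 + 32*c*h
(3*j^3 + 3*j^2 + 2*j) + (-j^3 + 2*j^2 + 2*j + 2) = 2*j^3 + 5*j^2 + 4*j + 2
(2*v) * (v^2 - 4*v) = 2*v^3 - 8*v^2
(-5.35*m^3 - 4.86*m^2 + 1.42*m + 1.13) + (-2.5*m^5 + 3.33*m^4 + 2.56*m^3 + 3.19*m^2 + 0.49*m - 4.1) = -2.5*m^5 + 3.33*m^4 - 2.79*m^3 - 1.67*m^2 + 1.91*m - 2.97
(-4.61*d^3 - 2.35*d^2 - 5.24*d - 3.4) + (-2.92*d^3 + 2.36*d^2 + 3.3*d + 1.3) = -7.53*d^3 + 0.00999999999999979*d^2 - 1.94*d - 2.1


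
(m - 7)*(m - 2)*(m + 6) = m^3 - 3*m^2 - 40*m + 84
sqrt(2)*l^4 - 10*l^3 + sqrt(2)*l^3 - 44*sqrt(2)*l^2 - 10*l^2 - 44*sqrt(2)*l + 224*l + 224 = (l - 7*sqrt(2))*(l - 2*sqrt(2))*(l + 4*sqrt(2))*(sqrt(2)*l + sqrt(2))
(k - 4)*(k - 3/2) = k^2 - 11*k/2 + 6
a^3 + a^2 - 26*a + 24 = (a - 4)*(a - 1)*(a + 6)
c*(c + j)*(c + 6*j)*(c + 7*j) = c^4 + 14*c^3*j + 55*c^2*j^2 + 42*c*j^3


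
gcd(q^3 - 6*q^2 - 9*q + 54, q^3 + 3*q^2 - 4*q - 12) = q + 3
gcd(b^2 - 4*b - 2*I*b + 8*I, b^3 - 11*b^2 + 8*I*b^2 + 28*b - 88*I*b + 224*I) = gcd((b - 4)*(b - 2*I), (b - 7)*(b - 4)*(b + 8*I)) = b - 4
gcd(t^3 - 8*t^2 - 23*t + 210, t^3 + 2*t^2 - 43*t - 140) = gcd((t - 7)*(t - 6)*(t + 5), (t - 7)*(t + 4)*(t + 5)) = t^2 - 2*t - 35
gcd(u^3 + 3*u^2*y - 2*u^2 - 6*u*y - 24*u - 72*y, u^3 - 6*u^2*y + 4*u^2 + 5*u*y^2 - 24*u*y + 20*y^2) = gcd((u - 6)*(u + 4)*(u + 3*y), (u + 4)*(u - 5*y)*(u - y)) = u + 4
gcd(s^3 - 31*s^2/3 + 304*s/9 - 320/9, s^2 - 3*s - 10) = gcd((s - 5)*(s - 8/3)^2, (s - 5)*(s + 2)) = s - 5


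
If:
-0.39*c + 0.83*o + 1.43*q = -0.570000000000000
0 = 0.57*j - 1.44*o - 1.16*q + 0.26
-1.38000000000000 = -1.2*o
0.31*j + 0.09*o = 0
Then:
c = -1.11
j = -0.33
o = 1.15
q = -1.37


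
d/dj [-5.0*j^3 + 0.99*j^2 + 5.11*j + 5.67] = -15.0*j^2 + 1.98*j + 5.11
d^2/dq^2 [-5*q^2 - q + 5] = -10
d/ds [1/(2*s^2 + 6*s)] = (-s - 3/2)/(s^2*(s + 3)^2)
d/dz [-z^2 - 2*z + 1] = -2*z - 2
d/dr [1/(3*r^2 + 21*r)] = (-2*r - 7)/(3*r^2*(r + 7)^2)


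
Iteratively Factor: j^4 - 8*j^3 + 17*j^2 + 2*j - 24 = (j - 3)*(j^3 - 5*j^2 + 2*j + 8) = (j - 3)*(j + 1)*(j^2 - 6*j + 8) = (j - 4)*(j - 3)*(j + 1)*(j - 2)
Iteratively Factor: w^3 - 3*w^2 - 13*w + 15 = (w + 3)*(w^2 - 6*w + 5) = (w - 5)*(w + 3)*(w - 1)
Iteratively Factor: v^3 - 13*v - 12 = (v + 3)*(v^2 - 3*v - 4) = (v - 4)*(v + 3)*(v + 1)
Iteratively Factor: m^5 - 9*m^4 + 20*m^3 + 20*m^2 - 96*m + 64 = (m - 4)*(m^4 - 5*m^3 + 20*m - 16) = (m - 4)*(m - 1)*(m^3 - 4*m^2 - 4*m + 16) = (m - 4)*(m - 2)*(m - 1)*(m^2 - 2*m - 8) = (m - 4)^2*(m - 2)*(m - 1)*(m + 2)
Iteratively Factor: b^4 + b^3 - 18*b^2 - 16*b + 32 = (b + 2)*(b^3 - b^2 - 16*b + 16) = (b - 1)*(b + 2)*(b^2 - 16) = (b - 4)*(b - 1)*(b + 2)*(b + 4)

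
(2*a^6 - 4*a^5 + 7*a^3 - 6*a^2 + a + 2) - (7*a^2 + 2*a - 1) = 2*a^6 - 4*a^5 + 7*a^3 - 13*a^2 - a + 3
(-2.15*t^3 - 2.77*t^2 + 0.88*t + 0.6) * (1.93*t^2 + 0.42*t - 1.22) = -4.1495*t^5 - 6.2491*t^4 + 3.158*t^3 + 4.907*t^2 - 0.8216*t - 0.732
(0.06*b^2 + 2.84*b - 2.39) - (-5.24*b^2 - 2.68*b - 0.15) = 5.3*b^2 + 5.52*b - 2.24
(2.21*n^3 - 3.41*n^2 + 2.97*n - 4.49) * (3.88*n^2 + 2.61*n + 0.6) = 8.5748*n^5 - 7.4627*n^4 + 3.9495*n^3 - 11.7155*n^2 - 9.9369*n - 2.694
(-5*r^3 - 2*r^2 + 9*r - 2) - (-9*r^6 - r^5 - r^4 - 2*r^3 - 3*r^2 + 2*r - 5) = 9*r^6 + r^5 + r^4 - 3*r^3 + r^2 + 7*r + 3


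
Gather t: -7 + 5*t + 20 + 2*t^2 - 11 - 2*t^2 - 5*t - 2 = 0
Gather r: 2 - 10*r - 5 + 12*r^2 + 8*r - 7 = 12*r^2 - 2*r - 10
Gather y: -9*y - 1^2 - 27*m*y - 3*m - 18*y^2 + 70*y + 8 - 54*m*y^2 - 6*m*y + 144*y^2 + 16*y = -3*m + y^2*(126 - 54*m) + y*(77 - 33*m) + 7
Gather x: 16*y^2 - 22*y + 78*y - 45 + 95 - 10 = 16*y^2 + 56*y + 40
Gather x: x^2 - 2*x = x^2 - 2*x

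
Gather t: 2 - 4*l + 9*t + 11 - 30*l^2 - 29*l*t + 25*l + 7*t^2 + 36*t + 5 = -30*l^2 + 21*l + 7*t^2 + t*(45 - 29*l) + 18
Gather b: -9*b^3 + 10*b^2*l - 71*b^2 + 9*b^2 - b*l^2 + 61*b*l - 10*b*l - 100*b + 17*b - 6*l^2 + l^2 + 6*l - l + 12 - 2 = -9*b^3 + b^2*(10*l - 62) + b*(-l^2 + 51*l - 83) - 5*l^2 + 5*l + 10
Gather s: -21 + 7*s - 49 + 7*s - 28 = 14*s - 98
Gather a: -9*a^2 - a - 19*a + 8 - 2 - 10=-9*a^2 - 20*a - 4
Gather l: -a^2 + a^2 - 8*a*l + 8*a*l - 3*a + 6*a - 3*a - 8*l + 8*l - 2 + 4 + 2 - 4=0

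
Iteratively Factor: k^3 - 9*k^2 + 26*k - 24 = (k - 4)*(k^2 - 5*k + 6) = (k - 4)*(k - 2)*(k - 3)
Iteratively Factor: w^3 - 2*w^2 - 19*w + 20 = (w - 1)*(w^2 - w - 20) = (w - 1)*(w + 4)*(w - 5)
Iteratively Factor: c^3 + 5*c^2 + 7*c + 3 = (c + 1)*(c^2 + 4*c + 3) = (c + 1)^2*(c + 3)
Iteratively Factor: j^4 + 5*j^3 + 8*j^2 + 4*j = (j + 2)*(j^3 + 3*j^2 + 2*j) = (j + 1)*(j + 2)*(j^2 + 2*j) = j*(j + 1)*(j + 2)*(j + 2)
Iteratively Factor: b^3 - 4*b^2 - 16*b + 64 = (b - 4)*(b^2 - 16) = (b - 4)^2*(b + 4)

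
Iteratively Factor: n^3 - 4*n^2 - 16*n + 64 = (n + 4)*(n^2 - 8*n + 16) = (n - 4)*(n + 4)*(n - 4)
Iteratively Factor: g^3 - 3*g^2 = (g)*(g^2 - 3*g) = g*(g - 3)*(g)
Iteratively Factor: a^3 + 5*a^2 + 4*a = (a)*(a^2 + 5*a + 4) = a*(a + 4)*(a + 1)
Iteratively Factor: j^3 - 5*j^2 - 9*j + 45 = (j - 3)*(j^2 - 2*j - 15) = (j - 3)*(j + 3)*(j - 5)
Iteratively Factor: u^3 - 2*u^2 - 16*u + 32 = (u + 4)*(u^2 - 6*u + 8) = (u - 2)*(u + 4)*(u - 4)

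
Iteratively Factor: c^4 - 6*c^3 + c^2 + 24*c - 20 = (c + 2)*(c^3 - 8*c^2 + 17*c - 10) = (c - 1)*(c + 2)*(c^2 - 7*c + 10) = (c - 2)*(c - 1)*(c + 2)*(c - 5)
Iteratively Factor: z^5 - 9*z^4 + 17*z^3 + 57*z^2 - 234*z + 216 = (z - 4)*(z^4 - 5*z^3 - 3*z^2 + 45*z - 54) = (z - 4)*(z - 3)*(z^3 - 2*z^2 - 9*z + 18) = (z - 4)*(z - 3)*(z - 2)*(z^2 - 9) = (z - 4)*(z - 3)^2*(z - 2)*(z + 3)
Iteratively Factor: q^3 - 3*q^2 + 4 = (q + 1)*(q^2 - 4*q + 4) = (q - 2)*(q + 1)*(q - 2)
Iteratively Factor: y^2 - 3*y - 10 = (y - 5)*(y + 2)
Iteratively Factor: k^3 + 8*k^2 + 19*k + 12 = (k + 1)*(k^2 + 7*k + 12) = (k + 1)*(k + 4)*(k + 3)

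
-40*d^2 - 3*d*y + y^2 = (-8*d + y)*(5*d + y)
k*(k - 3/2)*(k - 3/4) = k^3 - 9*k^2/4 + 9*k/8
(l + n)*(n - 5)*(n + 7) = l*n^2 + 2*l*n - 35*l + n^3 + 2*n^2 - 35*n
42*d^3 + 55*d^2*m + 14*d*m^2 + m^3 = (d + m)*(6*d + m)*(7*d + m)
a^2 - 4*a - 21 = (a - 7)*(a + 3)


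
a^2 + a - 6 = (a - 2)*(a + 3)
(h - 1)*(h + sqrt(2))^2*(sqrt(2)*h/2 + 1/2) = sqrt(2)*h^4/2 - sqrt(2)*h^3/2 + 5*h^3/2 - 5*h^2/2 + 2*sqrt(2)*h^2 - 2*sqrt(2)*h + h - 1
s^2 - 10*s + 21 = (s - 7)*(s - 3)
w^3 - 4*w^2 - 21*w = w*(w - 7)*(w + 3)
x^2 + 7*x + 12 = (x + 3)*(x + 4)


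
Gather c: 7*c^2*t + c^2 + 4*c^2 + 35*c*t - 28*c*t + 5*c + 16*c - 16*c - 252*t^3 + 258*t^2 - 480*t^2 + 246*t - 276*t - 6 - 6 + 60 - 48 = c^2*(7*t + 5) + c*(7*t + 5) - 252*t^3 - 222*t^2 - 30*t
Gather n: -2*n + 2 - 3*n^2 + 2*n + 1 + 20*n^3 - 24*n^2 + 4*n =20*n^3 - 27*n^2 + 4*n + 3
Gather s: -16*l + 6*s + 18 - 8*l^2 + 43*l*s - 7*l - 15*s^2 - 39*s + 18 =-8*l^2 - 23*l - 15*s^2 + s*(43*l - 33) + 36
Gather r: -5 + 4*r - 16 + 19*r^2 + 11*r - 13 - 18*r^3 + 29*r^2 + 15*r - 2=-18*r^3 + 48*r^2 + 30*r - 36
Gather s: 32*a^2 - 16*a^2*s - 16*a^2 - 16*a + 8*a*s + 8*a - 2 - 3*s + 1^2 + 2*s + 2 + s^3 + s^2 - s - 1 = 16*a^2 - 8*a + s^3 + s^2 + s*(-16*a^2 + 8*a - 2)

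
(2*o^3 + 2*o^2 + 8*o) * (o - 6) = 2*o^4 - 10*o^3 - 4*o^2 - 48*o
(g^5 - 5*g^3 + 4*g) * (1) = g^5 - 5*g^3 + 4*g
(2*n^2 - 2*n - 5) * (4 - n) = -2*n^3 + 10*n^2 - 3*n - 20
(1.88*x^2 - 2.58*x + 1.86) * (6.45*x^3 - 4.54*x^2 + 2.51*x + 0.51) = 12.126*x^5 - 25.1762*x^4 + 28.429*x^3 - 13.9614*x^2 + 3.3528*x + 0.9486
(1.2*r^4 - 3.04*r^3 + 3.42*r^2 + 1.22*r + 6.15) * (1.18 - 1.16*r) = -1.392*r^5 + 4.9424*r^4 - 7.5544*r^3 + 2.6204*r^2 - 5.6944*r + 7.257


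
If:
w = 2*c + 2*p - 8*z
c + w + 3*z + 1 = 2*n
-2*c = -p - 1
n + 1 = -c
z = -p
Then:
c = 4/19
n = -23/19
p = -11/19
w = -102/19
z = 11/19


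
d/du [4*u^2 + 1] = 8*u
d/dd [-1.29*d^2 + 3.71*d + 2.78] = 3.71 - 2.58*d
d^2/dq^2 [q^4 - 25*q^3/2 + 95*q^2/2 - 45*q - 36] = 12*q^2 - 75*q + 95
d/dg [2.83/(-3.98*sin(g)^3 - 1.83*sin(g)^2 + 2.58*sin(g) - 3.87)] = (33.7902*sin(g)^2 + 10.3578*sin(g) - 7.3014)*cos(g)/(3.98*sin(g)^3 + 1.83*sin(g)^2 - 2.58*sin(g) + 3.87)^2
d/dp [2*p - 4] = 2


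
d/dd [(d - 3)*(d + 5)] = 2*d + 2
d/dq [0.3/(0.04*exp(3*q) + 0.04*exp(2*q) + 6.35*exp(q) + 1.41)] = (-0.036*exp(2*q) - 0.024*exp(q) - 1.905)*exp(q)/(0.04*exp(3*q) + 0.04*exp(2*q) + 6.35*exp(q) + 1.41)^2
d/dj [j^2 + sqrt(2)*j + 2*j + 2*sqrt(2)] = 2*j + sqrt(2) + 2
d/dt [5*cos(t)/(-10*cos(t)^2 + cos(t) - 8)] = 5*(10*sin(t)^2 - 2)*sin(t)/(10*sin(t)^2 + cos(t) - 18)^2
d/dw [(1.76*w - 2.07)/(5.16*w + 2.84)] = (80.906736*w + 44.530064)/(5.16*w + 2.84)^3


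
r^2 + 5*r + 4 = (r + 1)*(r + 4)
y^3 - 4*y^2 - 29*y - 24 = (y - 8)*(y + 1)*(y + 3)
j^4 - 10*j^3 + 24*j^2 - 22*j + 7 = (j - 7)*(j - 1)^3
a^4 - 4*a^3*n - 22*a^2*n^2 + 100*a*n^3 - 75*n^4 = (a - 5*n)*(a - 3*n)*(a - n)*(a + 5*n)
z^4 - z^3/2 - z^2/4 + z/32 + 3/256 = (z - 3/4)*(z - 1/4)*(z + 1/4)^2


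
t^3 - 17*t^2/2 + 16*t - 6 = (t - 6)*(t - 2)*(t - 1/2)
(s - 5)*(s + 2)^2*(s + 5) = s^4 + 4*s^3 - 21*s^2 - 100*s - 100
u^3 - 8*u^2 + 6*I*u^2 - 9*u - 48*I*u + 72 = (u - 8)*(u + 3*I)^2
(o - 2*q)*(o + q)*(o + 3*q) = o^3 + 2*o^2*q - 5*o*q^2 - 6*q^3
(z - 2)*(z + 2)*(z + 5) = z^3 + 5*z^2 - 4*z - 20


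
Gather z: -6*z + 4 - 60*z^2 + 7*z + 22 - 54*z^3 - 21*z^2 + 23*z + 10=-54*z^3 - 81*z^2 + 24*z + 36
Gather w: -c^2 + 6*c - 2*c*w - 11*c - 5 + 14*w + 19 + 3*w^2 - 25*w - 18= -c^2 - 5*c + 3*w^2 + w*(-2*c - 11) - 4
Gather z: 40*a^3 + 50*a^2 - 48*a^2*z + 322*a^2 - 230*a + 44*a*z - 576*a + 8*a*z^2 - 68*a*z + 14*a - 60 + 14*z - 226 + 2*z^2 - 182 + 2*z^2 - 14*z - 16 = 40*a^3 + 372*a^2 - 792*a + z^2*(8*a + 4) + z*(-48*a^2 - 24*a) - 484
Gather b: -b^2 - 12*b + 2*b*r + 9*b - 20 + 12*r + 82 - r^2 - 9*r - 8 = -b^2 + b*(2*r - 3) - r^2 + 3*r + 54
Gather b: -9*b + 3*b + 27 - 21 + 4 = 10 - 6*b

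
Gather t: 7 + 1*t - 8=t - 1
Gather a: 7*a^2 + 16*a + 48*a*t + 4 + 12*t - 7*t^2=7*a^2 + a*(48*t + 16) - 7*t^2 + 12*t + 4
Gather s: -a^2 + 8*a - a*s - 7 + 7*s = -a^2 + 8*a + s*(7 - a) - 7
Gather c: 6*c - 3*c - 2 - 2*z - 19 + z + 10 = 3*c - z - 11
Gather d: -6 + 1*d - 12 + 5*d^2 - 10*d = 5*d^2 - 9*d - 18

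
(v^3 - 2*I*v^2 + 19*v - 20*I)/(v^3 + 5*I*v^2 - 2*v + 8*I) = (v - 5*I)/(v + 2*I)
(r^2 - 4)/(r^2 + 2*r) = (r - 2)/r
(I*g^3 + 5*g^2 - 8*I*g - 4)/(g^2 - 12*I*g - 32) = (-I*g^3 - 5*g^2 + 8*I*g + 4)/(-g^2 + 12*I*g + 32)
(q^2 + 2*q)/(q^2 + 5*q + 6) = q/(q + 3)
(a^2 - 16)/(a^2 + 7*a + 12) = (a - 4)/(a + 3)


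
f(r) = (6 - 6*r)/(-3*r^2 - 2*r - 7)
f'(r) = (6 - 6*r)*(6*r + 2)/(-3*r^2 - 2*r - 7)^2 - 6/(-3*r^2 - 2*r - 7)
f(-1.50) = -1.40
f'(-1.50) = -0.35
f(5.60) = 0.25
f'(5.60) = -0.02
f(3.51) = 0.30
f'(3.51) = -0.02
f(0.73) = -0.16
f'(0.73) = 0.70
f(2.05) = 0.27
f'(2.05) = 0.09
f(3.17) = 0.30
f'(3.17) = -0.01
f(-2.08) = -1.17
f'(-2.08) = -0.39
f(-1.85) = -1.26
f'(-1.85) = -0.40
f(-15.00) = -0.15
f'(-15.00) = -0.01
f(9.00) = 0.18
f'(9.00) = -0.02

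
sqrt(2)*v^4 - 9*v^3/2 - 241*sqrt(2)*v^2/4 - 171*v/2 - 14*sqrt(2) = (v - 7*sqrt(2))*(v + sqrt(2)/2)*(v + 4*sqrt(2))*(sqrt(2)*v + 1/2)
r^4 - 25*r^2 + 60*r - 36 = (r - 3)*(r - 2)*(r - 1)*(r + 6)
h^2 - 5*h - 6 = (h - 6)*(h + 1)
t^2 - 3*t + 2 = (t - 2)*(t - 1)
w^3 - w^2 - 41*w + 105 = (w - 5)*(w - 3)*(w + 7)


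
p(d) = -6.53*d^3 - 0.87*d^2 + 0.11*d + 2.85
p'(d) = -19.59*d^2 - 1.74*d + 0.11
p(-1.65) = 29.63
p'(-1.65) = -50.35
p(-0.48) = 3.32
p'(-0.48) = -3.57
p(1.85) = -41.27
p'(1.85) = -70.16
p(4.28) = -524.59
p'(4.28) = -366.19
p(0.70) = 0.26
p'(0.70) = -10.71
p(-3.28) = 223.56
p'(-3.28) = -204.94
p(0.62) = 1.03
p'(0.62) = -8.50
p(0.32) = 2.58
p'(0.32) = -2.45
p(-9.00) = 4691.76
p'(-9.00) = -1571.02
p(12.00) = -11404.95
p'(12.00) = -2841.73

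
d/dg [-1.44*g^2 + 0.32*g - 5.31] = 0.32 - 2.88*g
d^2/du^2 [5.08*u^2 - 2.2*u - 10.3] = 10.1600000000000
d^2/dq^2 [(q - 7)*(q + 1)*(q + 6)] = 6*q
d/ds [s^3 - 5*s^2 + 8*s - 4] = 3*s^2 - 10*s + 8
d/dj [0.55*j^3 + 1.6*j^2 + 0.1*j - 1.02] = 1.65*j^2 + 3.2*j + 0.1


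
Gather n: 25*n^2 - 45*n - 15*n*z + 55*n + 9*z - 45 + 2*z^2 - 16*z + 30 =25*n^2 + n*(10 - 15*z) + 2*z^2 - 7*z - 15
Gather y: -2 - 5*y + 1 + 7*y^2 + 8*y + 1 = 7*y^2 + 3*y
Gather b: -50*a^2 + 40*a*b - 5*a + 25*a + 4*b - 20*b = -50*a^2 + 20*a + b*(40*a - 16)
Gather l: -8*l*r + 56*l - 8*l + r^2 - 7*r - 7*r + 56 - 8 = l*(48 - 8*r) + r^2 - 14*r + 48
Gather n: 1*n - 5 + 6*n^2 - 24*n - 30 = 6*n^2 - 23*n - 35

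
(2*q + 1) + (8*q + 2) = 10*q + 3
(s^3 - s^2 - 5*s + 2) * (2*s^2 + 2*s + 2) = 2*s^5 - 10*s^3 - 8*s^2 - 6*s + 4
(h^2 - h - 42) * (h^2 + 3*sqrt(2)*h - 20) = h^4 - h^3 + 3*sqrt(2)*h^3 - 62*h^2 - 3*sqrt(2)*h^2 - 126*sqrt(2)*h + 20*h + 840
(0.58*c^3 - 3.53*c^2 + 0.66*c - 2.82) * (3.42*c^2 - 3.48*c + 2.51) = 1.9836*c^5 - 14.091*c^4 + 15.9974*c^3 - 20.8015*c^2 + 11.4702*c - 7.0782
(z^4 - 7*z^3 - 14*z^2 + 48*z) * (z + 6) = z^5 - z^4 - 56*z^3 - 36*z^2 + 288*z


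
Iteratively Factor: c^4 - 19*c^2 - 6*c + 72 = (c + 3)*(c^3 - 3*c^2 - 10*c + 24) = (c + 3)^2*(c^2 - 6*c + 8) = (c - 4)*(c + 3)^2*(c - 2)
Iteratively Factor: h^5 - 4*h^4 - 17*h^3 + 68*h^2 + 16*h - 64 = (h + 4)*(h^4 - 8*h^3 + 15*h^2 + 8*h - 16) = (h + 1)*(h + 4)*(h^3 - 9*h^2 + 24*h - 16) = (h - 4)*(h + 1)*(h + 4)*(h^2 - 5*h + 4) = (h - 4)*(h - 1)*(h + 1)*(h + 4)*(h - 4)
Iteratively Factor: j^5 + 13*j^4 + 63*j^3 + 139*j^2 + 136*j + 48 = (j + 1)*(j^4 + 12*j^3 + 51*j^2 + 88*j + 48) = (j + 1)*(j + 3)*(j^3 + 9*j^2 + 24*j + 16) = (j + 1)^2*(j + 3)*(j^2 + 8*j + 16) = (j + 1)^2*(j + 3)*(j + 4)*(j + 4)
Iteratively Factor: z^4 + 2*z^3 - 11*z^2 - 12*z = (z - 3)*(z^3 + 5*z^2 + 4*z) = z*(z - 3)*(z^2 + 5*z + 4) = z*(z - 3)*(z + 4)*(z + 1)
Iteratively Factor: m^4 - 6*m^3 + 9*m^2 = (m - 3)*(m^3 - 3*m^2) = m*(m - 3)*(m^2 - 3*m) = m^2*(m - 3)*(m - 3)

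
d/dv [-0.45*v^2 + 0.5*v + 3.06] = 0.5 - 0.9*v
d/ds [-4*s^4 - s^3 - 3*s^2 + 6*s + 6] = -16*s^3 - 3*s^2 - 6*s + 6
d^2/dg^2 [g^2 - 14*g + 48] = 2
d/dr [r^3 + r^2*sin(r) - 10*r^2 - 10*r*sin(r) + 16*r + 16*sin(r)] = r^2*cos(r) + 3*r^2 + 2*r*sin(r) - 10*r*cos(r) - 20*r - 10*sin(r) + 16*cos(r) + 16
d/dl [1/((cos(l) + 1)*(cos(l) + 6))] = (2*cos(l) + 7)*sin(l)/((cos(l) + 1)^2*(cos(l) + 6)^2)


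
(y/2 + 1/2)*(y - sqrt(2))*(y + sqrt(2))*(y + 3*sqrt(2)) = y^4/2 + y^3/2 + 3*sqrt(2)*y^3/2 - y^2 + 3*sqrt(2)*y^2/2 - 3*sqrt(2)*y - y - 3*sqrt(2)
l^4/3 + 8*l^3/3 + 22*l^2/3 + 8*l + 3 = (l/3 + 1)*(l + 1)^2*(l + 3)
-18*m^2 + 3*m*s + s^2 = (-3*m + s)*(6*m + s)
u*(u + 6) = u^2 + 6*u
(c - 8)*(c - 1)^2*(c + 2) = c^4 - 8*c^3 - 3*c^2 + 26*c - 16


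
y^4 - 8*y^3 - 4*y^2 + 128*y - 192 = (y - 6)*(y - 4)*(y - 2)*(y + 4)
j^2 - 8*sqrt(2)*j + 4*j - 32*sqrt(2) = (j + 4)*(j - 8*sqrt(2))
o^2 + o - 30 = (o - 5)*(o + 6)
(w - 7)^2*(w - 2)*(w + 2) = w^4 - 14*w^3 + 45*w^2 + 56*w - 196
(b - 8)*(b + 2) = b^2 - 6*b - 16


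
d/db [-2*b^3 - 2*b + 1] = -6*b^2 - 2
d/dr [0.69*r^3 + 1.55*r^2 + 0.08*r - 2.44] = 2.07*r^2 + 3.1*r + 0.08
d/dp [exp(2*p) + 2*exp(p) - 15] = 2*(exp(p) + 1)*exp(p)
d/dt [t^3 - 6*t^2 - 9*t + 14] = 3*t^2 - 12*t - 9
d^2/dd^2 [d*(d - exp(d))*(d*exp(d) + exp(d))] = (d^3 - 4*d^2*exp(d) + 7*d^2 - 12*d*exp(d) + 10*d - 6*exp(d) + 2)*exp(d)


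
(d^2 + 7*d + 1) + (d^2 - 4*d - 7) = 2*d^2 + 3*d - 6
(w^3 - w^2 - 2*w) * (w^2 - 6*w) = w^5 - 7*w^4 + 4*w^3 + 12*w^2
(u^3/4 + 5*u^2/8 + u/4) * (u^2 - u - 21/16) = u^5/4 + 3*u^4/8 - 45*u^3/64 - 137*u^2/128 - 21*u/64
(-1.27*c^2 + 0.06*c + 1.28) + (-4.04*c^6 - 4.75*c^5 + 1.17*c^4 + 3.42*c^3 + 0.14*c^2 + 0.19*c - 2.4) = -4.04*c^6 - 4.75*c^5 + 1.17*c^4 + 3.42*c^3 - 1.13*c^2 + 0.25*c - 1.12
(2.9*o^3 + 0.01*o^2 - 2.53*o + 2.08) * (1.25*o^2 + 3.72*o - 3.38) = 3.625*o^5 + 10.8005*o^4 - 12.9273*o^3 - 6.8454*o^2 + 16.289*o - 7.0304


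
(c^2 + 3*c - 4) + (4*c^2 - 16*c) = 5*c^2 - 13*c - 4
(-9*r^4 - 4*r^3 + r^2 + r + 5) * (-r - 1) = 9*r^5 + 13*r^4 + 3*r^3 - 2*r^2 - 6*r - 5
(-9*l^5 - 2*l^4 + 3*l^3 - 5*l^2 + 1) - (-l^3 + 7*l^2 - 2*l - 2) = -9*l^5 - 2*l^4 + 4*l^3 - 12*l^2 + 2*l + 3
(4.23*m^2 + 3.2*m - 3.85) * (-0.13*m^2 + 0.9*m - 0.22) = -0.5499*m^4 + 3.391*m^3 + 2.4499*m^2 - 4.169*m + 0.847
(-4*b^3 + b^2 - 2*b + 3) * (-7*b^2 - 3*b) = 28*b^5 + 5*b^4 + 11*b^3 - 15*b^2 - 9*b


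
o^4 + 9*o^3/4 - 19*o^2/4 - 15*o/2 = o*(o - 2)*(o + 5/4)*(o + 3)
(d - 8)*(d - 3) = d^2 - 11*d + 24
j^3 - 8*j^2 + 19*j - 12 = (j - 4)*(j - 3)*(j - 1)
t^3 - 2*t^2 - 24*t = t*(t - 6)*(t + 4)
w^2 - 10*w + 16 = (w - 8)*(w - 2)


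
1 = 1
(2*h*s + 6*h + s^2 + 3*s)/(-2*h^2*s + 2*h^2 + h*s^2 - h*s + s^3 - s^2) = (s + 3)/(-h*s + h + s^2 - s)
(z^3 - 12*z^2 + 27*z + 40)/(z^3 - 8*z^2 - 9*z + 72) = (z^2 - 4*z - 5)/(z^2 - 9)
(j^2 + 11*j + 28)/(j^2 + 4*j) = (j + 7)/j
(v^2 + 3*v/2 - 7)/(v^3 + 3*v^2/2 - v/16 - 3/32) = 16*(2*v^2 + 3*v - 14)/(32*v^3 + 48*v^2 - 2*v - 3)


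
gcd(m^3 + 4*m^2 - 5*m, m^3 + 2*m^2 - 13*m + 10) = m^2 + 4*m - 5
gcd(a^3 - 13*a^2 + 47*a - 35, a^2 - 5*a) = a - 5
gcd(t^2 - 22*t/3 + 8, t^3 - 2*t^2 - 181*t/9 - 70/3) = t - 6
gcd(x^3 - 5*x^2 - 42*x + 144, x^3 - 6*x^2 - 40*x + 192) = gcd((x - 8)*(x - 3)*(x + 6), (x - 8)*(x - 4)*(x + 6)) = x^2 - 2*x - 48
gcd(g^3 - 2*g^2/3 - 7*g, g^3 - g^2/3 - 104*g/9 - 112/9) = g + 7/3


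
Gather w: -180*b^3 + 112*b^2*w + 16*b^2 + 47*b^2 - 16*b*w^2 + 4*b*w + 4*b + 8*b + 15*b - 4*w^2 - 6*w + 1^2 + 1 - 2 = -180*b^3 + 63*b^2 + 27*b + w^2*(-16*b - 4) + w*(112*b^2 + 4*b - 6)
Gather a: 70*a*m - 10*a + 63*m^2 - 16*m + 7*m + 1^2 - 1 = a*(70*m - 10) + 63*m^2 - 9*m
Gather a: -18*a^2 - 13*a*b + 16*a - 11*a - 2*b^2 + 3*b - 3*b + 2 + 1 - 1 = -18*a^2 + a*(5 - 13*b) - 2*b^2 + 2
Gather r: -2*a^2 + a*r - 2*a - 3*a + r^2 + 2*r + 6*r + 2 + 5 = -2*a^2 - 5*a + r^2 + r*(a + 8) + 7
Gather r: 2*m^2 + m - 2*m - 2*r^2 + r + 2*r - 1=2*m^2 - m - 2*r^2 + 3*r - 1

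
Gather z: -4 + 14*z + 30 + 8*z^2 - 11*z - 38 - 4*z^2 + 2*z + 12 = 4*z^2 + 5*z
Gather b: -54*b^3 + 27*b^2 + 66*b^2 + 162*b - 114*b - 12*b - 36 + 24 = -54*b^3 + 93*b^2 + 36*b - 12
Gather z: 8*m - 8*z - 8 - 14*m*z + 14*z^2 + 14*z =8*m + 14*z^2 + z*(6 - 14*m) - 8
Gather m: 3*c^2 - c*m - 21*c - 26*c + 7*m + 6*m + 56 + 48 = 3*c^2 - 47*c + m*(13 - c) + 104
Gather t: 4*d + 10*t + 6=4*d + 10*t + 6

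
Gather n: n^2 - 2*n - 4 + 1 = n^2 - 2*n - 3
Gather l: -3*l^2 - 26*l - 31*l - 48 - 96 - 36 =-3*l^2 - 57*l - 180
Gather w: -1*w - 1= -w - 1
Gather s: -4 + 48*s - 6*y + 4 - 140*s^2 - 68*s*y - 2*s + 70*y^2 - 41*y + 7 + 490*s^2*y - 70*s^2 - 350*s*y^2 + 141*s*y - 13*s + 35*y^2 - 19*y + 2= s^2*(490*y - 210) + s*(-350*y^2 + 73*y + 33) + 105*y^2 - 66*y + 9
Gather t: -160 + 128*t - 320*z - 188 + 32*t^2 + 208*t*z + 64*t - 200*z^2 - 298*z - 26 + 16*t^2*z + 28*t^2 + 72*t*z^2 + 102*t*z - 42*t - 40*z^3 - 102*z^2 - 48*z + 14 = t^2*(16*z + 60) + t*(72*z^2 + 310*z + 150) - 40*z^3 - 302*z^2 - 666*z - 360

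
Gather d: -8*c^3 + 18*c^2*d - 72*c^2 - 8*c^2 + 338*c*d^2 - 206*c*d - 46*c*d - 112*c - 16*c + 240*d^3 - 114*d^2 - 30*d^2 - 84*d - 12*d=-8*c^3 - 80*c^2 - 128*c + 240*d^3 + d^2*(338*c - 144) + d*(18*c^2 - 252*c - 96)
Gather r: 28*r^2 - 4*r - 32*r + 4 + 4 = 28*r^2 - 36*r + 8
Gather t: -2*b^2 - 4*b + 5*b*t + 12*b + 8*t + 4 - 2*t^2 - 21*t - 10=-2*b^2 + 8*b - 2*t^2 + t*(5*b - 13) - 6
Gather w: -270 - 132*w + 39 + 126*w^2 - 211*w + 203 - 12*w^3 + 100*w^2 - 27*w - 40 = -12*w^3 + 226*w^2 - 370*w - 68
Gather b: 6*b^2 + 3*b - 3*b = 6*b^2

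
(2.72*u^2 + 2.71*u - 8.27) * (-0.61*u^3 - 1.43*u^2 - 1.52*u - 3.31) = -1.6592*u^5 - 5.5427*u^4 - 2.965*u^3 - 1.2963*u^2 + 3.6003*u + 27.3737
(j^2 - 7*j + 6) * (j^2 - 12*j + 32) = j^4 - 19*j^3 + 122*j^2 - 296*j + 192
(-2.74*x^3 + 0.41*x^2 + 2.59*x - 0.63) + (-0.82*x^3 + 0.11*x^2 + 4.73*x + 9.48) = -3.56*x^3 + 0.52*x^2 + 7.32*x + 8.85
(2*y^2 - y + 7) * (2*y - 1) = 4*y^3 - 4*y^2 + 15*y - 7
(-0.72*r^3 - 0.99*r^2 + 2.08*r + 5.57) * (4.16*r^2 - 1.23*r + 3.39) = -2.9952*r^5 - 3.2328*r^4 + 7.4297*r^3 + 17.2567*r^2 + 0.2001*r + 18.8823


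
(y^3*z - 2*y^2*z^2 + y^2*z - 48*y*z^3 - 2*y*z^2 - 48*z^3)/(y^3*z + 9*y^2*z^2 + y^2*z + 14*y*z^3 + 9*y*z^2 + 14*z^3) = (y^2 - 2*y*z - 48*z^2)/(y^2 + 9*y*z + 14*z^2)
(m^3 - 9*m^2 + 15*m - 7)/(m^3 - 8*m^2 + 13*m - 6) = (m - 7)/(m - 6)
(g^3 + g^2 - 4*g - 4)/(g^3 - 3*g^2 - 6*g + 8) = (g^2 - g - 2)/(g^2 - 5*g + 4)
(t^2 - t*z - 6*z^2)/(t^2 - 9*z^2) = (t + 2*z)/(t + 3*z)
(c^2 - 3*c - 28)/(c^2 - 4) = (c^2 - 3*c - 28)/(c^2 - 4)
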